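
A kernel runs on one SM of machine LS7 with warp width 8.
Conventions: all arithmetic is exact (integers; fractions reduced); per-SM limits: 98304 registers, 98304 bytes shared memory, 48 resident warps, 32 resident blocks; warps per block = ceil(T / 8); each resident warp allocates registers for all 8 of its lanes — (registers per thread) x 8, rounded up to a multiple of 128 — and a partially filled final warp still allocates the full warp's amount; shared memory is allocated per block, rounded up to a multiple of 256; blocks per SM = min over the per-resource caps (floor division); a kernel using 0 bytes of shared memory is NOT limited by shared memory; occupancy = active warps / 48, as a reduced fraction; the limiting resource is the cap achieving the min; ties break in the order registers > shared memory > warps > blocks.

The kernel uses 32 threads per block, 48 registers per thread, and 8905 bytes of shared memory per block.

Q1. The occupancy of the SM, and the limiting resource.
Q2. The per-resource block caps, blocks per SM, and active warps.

Answer: occupancy 5/6, limited by shared memory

registers: 64 blocks
shared memory: 10 blocks
warps: 12 blocks
blocks: 32 blocks

Answer: 10 blocks, 40 active warps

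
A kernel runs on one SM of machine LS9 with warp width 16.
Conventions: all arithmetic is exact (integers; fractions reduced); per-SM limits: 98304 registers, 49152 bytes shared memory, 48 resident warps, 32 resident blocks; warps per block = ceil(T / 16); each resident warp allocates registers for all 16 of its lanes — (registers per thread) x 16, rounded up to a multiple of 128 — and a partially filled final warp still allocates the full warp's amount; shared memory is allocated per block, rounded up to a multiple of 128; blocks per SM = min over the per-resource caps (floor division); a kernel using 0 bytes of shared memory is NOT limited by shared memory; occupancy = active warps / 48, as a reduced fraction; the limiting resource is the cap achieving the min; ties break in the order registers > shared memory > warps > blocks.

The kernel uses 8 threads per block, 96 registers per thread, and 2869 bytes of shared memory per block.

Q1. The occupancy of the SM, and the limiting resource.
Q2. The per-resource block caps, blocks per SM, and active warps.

Answer: occupancy 1/3, limited by shared memory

registers: 64 blocks
shared memory: 16 blocks
warps: 48 blocks
blocks: 32 blocks

Answer: 16 blocks, 16 active warps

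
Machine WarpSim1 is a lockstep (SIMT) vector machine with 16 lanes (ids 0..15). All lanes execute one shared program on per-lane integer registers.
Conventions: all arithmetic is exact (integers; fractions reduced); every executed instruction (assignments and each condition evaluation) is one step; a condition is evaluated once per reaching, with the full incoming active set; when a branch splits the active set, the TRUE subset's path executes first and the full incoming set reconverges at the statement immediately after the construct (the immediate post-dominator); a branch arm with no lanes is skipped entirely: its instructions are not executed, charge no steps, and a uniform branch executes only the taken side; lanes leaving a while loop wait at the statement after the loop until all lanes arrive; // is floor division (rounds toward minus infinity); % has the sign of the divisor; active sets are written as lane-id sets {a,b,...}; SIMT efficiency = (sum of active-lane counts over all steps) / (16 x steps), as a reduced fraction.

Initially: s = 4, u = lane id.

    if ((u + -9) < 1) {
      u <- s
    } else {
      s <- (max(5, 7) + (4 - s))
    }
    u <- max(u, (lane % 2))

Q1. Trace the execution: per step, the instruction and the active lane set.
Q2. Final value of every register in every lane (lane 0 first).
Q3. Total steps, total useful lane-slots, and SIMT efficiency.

step 0: eval ((u + -9) < 1)          {0,1,2,3,4,5,6,7,8,9,10,11,12,13,14,15}
step 1: u <- s                       {0,1,2,3,4,5,6,7,8,9}
step 2: s <- (max(5, 7) + (4 - s))   {10,11,12,13,14,15}
step 3: u <- max(u, (lane % 2))      {0,1,2,3,4,5,6,7,8,9,10,11,12,13,14,15}

Answer: 4 steps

s: 4,4,4,4,4,4,4,4,4,4,7,7,7,7,7,7
u: 4,4,4,4,4,4,4,4,4,4,10,11,12,13,14,15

steps = 4; useful = 48; efficiency = 48/64 = 3/4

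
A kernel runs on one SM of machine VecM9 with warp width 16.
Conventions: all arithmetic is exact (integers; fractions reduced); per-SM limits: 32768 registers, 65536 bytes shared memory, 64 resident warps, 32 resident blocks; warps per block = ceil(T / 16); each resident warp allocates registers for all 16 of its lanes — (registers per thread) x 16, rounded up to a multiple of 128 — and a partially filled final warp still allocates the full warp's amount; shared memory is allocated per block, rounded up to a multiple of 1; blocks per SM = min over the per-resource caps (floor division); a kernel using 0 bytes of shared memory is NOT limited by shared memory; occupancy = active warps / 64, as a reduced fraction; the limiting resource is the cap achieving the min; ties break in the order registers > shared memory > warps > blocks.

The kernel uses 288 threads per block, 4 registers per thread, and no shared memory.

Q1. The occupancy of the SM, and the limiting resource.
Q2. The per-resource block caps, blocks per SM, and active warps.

Answer: occupancy 27/32, limited by warps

registers: 14 blocks
shared memory: no limit (kernel uses none)
warps: 3 blocks
blocks: 32 blocks

Answer: 3 blocks, 54 active warps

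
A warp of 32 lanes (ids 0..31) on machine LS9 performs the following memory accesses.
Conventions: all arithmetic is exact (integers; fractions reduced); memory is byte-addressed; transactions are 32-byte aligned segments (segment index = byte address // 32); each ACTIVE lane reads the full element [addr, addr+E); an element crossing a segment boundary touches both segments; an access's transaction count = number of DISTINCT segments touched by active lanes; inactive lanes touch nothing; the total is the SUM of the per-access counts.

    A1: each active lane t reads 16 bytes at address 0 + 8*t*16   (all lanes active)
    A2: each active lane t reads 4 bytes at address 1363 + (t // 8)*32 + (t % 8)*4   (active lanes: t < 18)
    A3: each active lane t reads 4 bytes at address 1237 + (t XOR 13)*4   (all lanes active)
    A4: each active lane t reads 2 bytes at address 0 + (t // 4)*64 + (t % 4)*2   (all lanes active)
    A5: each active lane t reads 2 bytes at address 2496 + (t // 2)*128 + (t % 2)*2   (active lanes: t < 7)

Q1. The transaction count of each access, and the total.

A1: 32 transactions
A2: 3 transactions
A3: 5 transactions
A4: 8 transactions
A5: 4 transactions

Answer: 32,3,5,8,4; total 52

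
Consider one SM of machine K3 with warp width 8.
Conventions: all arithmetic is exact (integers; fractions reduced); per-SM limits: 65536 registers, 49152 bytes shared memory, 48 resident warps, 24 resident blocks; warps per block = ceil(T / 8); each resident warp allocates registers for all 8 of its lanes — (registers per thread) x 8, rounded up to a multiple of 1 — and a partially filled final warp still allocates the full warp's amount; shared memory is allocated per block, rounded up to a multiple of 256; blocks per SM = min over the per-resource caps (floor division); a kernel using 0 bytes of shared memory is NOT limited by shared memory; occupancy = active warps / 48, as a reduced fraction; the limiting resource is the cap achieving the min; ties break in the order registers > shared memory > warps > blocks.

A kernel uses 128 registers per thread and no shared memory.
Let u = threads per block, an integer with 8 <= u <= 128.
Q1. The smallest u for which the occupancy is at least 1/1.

Answer: u = 9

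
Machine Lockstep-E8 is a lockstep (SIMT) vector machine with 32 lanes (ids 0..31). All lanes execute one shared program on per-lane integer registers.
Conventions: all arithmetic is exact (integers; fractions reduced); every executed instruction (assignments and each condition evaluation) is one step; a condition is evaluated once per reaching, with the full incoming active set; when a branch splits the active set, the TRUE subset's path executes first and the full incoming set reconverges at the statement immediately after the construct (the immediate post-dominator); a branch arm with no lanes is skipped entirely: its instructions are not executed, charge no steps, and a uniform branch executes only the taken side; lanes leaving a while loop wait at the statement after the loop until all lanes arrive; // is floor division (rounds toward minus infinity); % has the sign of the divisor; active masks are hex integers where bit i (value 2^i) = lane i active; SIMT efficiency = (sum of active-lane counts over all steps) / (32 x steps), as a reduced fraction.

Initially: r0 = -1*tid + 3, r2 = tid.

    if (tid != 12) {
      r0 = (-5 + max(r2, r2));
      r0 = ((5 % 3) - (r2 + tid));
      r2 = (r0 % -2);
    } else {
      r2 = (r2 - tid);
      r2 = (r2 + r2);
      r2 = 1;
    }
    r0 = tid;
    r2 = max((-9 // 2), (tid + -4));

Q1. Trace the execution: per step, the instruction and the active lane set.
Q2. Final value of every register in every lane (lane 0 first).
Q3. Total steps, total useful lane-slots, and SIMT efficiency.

step 0: eval (tid != 12)             0xffffffff
step 1: r0 <- (-5 + max(r2, r2))     0xffffefff
step 2: r0 <- ((5 % 3) - (r2 + tid)) 0xffffefff
step 3: r2 <- (r0 % -2)              0xffffefff
step 4: r2 <- (r2 - tid)             0x00001000
step 5: r2 <- (r2 + r2)              0x00001000
step 6: r2 <- 1                      0x00001000
step 7: r0 <- tid                    0xffffffff
step 8: r2 <- max((-9 // 2), (tid + -4)) 0xffffffff

Answer: 9 steps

r0: 0,1,2,3,4,5,6,7,8,9,10,11,12,13,14,15,16,17,18,19,20,21,22,23,24,25,26,27,28,29,30,31
r2: -4,-3,-2,-1,0,1,2,3,4,5,6,7,8,9,10,11,12,13,14,15,16,17,18,19,20,21,22,23,24,25,26,27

steps = 9; useful = 192; efficiency = 192/288 = 2/3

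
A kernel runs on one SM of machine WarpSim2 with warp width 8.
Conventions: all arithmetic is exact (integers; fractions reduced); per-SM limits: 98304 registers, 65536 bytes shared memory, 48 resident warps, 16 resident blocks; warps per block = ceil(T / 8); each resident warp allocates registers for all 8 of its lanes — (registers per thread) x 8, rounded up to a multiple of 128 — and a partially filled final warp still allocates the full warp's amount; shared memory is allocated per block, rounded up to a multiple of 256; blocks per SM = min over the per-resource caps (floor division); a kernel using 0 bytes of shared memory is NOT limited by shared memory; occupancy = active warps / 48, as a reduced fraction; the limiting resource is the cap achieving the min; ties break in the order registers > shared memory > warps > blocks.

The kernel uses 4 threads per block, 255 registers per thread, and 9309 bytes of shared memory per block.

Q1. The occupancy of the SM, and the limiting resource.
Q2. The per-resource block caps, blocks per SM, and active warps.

Answer: occupancy 1/8, limited by shared memory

registers: 48 blocks
shared memory: 6 blocks
warps: 48 blocks
blocks: 16 blocks

Answer: 6 blocks, 6 active warps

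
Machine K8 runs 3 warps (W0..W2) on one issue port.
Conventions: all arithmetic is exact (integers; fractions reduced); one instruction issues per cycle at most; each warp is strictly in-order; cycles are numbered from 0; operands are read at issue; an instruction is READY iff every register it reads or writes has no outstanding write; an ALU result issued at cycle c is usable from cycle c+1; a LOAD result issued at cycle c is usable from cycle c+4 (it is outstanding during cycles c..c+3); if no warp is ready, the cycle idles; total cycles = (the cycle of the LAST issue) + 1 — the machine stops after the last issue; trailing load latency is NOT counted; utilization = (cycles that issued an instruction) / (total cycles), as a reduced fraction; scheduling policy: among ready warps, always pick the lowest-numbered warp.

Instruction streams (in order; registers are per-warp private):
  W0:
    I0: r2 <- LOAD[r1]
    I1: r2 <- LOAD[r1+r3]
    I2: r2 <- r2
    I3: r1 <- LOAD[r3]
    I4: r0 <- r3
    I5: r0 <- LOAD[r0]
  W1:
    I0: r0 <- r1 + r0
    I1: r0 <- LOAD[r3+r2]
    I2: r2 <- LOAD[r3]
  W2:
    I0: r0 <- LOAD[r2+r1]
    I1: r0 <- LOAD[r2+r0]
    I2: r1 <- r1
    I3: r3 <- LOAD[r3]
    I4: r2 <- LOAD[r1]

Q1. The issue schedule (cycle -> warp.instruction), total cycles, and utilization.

cycle 0: W0.I0
cycle 1: W1.I0
cycle 2: W1.I1
cycle 3: W1.I2
cycle 4: W0.I1
cycle 5: W2.I0
cycle 6: idle
cycle 7: idle
cycle 8: W0.I2
cycle 9: W0.I3
cycle 10: W0.I4
cycle 11: W0.I5
cycle 12: W2.I1
cycle 13: W2.I2
cycle 14: W2.I3
cycle 15: W2.I4

Answer: 16 cycles, utilization 7/8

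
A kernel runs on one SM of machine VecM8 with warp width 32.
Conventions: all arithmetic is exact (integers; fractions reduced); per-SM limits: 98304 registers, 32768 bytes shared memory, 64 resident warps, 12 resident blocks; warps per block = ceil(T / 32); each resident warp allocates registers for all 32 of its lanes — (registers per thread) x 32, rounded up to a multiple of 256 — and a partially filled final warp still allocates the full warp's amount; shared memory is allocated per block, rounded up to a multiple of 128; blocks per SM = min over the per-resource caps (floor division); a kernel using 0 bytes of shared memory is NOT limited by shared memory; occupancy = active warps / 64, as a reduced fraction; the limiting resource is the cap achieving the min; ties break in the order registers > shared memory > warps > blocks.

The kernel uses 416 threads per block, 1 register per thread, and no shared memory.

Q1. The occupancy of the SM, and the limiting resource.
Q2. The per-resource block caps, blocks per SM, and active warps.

Answer: occupancy 13/16, limited by warps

registers: 29 blocks
shared memory: no limit (kernel uses none)
warps: 4 blocks
blocks: 12 blocks

Answer: 4 blocks, 52 active warps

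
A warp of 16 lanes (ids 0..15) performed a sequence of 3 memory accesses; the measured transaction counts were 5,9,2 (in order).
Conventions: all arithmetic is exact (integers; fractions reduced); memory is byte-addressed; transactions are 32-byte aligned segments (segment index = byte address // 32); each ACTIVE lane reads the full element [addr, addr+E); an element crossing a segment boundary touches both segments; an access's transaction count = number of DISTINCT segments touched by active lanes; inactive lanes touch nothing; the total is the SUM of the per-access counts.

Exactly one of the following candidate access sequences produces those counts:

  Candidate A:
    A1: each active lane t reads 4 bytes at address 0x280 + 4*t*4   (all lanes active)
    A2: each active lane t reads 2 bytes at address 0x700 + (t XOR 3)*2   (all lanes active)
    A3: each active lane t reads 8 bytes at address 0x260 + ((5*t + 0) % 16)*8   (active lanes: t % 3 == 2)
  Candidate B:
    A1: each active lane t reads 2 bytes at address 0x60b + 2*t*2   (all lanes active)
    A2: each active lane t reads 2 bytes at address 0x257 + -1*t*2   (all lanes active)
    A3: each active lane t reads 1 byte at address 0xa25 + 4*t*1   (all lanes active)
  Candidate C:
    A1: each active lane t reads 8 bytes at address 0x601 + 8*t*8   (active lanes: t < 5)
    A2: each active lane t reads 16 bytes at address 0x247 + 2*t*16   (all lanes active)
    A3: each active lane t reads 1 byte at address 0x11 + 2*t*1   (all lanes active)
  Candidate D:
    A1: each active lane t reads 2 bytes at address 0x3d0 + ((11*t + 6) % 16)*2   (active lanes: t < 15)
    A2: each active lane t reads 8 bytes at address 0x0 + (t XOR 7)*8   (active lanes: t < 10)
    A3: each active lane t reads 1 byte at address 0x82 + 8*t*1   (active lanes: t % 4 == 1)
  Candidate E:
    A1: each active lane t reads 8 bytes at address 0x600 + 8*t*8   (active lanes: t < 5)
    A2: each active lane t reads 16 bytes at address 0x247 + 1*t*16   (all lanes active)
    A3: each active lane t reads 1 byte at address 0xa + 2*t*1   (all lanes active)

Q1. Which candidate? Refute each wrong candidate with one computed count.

A: A1 gives 8 transactions, not 5
B: A1 gives 3 transactions, not 5
C: A2 gives 16 transactions, not 9
D: A1 gives 2 transactions, not 5
E: all counts match (5,9,2)

Answer: E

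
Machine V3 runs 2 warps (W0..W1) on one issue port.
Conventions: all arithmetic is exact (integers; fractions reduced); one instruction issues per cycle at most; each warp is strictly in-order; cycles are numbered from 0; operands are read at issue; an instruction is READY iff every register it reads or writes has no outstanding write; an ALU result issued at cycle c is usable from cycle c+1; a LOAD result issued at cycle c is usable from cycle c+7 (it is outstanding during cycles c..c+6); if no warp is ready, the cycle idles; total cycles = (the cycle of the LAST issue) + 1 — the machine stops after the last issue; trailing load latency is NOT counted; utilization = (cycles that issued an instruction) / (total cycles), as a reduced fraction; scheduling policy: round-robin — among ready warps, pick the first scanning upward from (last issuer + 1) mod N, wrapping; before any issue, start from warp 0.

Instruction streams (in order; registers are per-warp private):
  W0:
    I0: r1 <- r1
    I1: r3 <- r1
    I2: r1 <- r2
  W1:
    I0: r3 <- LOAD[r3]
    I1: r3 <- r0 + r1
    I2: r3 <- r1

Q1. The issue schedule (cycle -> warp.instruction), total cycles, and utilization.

cycle 0: W0.I0
cycle 1: W1.I0
cycle 2: W0.I1
cycle 3: W0.I2
cycle 4: idle
cycle 5: idle
cycle 6: idle
cycle 7: idle
cycle 8: W1.I1
cycle 9: W1.I2

Answer: 10 cycles, utilization 3/5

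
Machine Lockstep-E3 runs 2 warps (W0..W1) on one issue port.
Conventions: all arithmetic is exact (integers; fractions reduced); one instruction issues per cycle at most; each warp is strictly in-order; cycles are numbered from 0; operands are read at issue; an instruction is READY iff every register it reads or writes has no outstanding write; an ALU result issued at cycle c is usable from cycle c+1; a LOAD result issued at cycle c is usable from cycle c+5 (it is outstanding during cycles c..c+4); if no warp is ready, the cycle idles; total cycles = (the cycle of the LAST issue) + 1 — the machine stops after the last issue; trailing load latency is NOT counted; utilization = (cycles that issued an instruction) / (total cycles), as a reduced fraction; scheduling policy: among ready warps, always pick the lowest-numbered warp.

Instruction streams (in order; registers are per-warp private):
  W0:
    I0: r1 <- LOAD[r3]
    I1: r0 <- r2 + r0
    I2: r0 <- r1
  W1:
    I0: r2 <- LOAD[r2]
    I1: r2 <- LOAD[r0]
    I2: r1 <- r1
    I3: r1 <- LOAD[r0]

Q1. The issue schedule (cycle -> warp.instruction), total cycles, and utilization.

cycle 0: W0.I0
cycle 1: W0.I1
cycle 2: W1.I0
cycle 3: idle
cycle 4: idle
cycle 5: W0.I2
cycle 6: idle
cycle 7: W1.I1
cycle 8: W1.I2
cycle 9: W1.I3

Answer: 10 cycles, utilization 7/10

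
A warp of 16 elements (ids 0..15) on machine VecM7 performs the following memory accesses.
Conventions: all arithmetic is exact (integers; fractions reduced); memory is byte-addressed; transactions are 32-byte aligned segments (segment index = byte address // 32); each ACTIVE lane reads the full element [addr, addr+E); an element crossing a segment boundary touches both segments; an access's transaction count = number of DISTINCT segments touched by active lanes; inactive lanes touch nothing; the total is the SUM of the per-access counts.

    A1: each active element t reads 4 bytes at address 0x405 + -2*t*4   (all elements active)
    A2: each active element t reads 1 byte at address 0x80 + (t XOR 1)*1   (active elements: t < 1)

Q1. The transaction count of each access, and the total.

A1: 5 transactions
A2: 1 transaction

Answer: 5,1; total 6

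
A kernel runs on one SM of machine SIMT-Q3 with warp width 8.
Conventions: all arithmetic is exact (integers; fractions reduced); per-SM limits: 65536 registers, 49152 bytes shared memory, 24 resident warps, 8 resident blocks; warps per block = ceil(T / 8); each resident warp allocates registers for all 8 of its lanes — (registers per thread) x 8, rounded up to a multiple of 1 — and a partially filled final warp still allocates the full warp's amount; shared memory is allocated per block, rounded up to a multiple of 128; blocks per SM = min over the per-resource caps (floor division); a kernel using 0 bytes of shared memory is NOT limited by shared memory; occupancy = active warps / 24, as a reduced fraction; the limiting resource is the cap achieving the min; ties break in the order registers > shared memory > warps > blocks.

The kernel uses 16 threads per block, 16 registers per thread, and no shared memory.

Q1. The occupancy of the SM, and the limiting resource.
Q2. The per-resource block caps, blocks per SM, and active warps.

Answer: occupancy 2/3, limited by blocks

registers: 256 blocks
shared memory: no limit (kernel uses none)
warps: 12 blocks
blocks: 8 blocks

Answer: 8 blocks, 16 active warps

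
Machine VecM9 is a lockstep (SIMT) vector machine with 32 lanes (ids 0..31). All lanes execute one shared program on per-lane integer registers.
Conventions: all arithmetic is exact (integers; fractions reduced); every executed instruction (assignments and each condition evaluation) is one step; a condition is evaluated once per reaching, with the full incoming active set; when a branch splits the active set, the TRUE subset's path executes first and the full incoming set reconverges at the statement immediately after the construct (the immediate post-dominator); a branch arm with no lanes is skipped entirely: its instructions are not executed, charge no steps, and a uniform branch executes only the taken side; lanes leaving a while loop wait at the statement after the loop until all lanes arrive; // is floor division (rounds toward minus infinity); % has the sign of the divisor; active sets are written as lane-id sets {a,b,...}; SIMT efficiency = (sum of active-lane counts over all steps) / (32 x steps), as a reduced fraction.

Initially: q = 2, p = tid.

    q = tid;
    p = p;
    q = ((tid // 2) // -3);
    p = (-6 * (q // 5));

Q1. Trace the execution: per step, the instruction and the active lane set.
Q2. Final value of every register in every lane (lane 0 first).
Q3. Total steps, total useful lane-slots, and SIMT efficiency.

step 0: q <- tid                     {0,1,2,3,4,5,6,7,8,9,10,11,12,13,14,15,16,17,18,19,20,21,22,23,24,25,26,27,28,29,30,31}
step 1: p <- p                       {0,1,2,3,4,5,6,7,8,9,10,11,12,13,14,15,16,17,18,19,20,21,22,23,24,25,26,27,28,29,30,31}
step 2: q <- ((tid // 2) // -3)      {0,1,2,3,4,5,6,7,8,9,10,11,12,13,14,15,16,17,18,19,20,21,22,23,24,25,26,27,28,29,30,31}
step 3: p <- (-6 * (q // 5))         {0,1,2,3,4,5,6,7,8,9,10,11,12,13,14,15,16,17,18,19,20,21,22,23,24,25,26,27,28,29,30,31}

Answer: 4 steps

q: 0,0,-1,-1,-1,-1,-1,-1,-2,-2,-2,-2,-2,-2,-3,-3,-3,-3,-3,-3,-4,-4,-4,-4,-4,-4,-5,-5,-5,-5,-5,-5
p: 0,0,6,6,6,6,6,6,6,6,6,6,6,6,6,6,6,6,6,6,6,6,6,6,6,6,6,6,6,6,6,6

steps = 4; useful = 128; efficiency = 128/128 = 1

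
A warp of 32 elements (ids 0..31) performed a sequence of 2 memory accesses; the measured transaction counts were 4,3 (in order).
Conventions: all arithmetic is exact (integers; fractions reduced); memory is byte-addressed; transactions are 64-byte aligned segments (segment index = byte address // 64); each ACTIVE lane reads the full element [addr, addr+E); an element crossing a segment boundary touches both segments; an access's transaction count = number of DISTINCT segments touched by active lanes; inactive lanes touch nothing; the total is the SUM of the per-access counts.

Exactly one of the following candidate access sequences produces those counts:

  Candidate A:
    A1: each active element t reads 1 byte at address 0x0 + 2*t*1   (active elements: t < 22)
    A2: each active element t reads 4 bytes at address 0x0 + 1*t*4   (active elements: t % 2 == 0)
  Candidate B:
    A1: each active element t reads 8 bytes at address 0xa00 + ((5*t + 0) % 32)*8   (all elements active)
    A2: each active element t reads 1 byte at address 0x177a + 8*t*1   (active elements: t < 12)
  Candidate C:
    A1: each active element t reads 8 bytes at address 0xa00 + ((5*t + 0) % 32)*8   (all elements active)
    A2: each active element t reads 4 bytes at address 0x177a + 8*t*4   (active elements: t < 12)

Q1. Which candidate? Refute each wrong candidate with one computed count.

A: A1 gives 1 transaction, not 4
C: A2 gives 7 transactions, not 3
B: all counts match (4,3)

Answer: B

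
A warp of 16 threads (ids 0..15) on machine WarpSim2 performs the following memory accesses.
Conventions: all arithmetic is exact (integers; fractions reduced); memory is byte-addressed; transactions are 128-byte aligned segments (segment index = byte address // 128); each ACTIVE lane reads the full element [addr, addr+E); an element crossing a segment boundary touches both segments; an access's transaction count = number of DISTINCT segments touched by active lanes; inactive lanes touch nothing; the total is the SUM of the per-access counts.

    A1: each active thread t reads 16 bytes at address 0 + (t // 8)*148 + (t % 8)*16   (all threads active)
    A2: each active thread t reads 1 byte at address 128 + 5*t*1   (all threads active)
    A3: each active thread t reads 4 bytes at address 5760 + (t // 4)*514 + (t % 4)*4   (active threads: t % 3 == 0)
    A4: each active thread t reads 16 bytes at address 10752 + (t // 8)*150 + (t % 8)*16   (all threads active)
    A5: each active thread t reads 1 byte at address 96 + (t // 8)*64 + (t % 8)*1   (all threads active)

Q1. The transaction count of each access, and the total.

A1: 3 transactions
A2: 1 transaction
A3: 4 transactions
A4: 3 transactions
A5: 2 transactions

Answer: 3,1,4,3,2; total 13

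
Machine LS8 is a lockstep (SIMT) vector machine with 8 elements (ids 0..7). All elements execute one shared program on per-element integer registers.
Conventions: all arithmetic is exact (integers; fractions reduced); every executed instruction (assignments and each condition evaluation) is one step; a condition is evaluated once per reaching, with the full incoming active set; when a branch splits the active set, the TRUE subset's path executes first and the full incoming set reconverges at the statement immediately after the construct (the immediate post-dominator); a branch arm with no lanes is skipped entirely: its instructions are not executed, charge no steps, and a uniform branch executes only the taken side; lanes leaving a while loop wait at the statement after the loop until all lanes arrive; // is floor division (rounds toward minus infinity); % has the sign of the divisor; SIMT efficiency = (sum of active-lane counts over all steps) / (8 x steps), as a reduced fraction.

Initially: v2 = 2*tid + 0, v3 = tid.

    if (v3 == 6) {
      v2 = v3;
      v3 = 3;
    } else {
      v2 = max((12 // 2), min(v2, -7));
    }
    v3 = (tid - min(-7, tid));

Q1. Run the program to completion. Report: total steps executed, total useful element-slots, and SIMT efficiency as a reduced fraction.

Answer: 5 steps, 25 useful, 5/8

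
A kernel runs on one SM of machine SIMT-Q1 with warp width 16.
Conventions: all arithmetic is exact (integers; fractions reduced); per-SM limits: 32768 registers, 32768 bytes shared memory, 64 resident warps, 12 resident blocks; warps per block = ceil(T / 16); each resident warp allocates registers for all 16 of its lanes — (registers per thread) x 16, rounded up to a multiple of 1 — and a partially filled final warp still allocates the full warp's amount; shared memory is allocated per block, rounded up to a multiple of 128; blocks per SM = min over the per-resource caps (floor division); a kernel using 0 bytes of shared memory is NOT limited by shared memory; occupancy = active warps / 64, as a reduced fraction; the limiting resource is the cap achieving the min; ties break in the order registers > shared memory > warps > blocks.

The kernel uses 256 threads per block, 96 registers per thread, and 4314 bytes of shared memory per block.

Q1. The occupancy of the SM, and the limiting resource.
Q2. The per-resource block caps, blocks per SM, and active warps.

Answer: occupancy 1/4, limited by registers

registers: 1 block
shared memory: 7 blocks
warps: 4 blocks
blocks: 12 blocks

Answer: 1 block, 16 active warps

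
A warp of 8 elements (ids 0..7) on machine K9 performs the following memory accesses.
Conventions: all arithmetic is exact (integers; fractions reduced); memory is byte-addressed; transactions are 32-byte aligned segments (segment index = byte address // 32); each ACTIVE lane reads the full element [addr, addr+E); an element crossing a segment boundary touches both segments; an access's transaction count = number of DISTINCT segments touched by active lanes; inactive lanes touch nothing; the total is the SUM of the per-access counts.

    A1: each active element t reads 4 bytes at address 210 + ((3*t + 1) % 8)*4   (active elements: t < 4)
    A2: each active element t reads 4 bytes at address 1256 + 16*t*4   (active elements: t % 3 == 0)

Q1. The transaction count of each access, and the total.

A1: 2 transactions
A2: 3 transactions

Answer: 2,3; total 5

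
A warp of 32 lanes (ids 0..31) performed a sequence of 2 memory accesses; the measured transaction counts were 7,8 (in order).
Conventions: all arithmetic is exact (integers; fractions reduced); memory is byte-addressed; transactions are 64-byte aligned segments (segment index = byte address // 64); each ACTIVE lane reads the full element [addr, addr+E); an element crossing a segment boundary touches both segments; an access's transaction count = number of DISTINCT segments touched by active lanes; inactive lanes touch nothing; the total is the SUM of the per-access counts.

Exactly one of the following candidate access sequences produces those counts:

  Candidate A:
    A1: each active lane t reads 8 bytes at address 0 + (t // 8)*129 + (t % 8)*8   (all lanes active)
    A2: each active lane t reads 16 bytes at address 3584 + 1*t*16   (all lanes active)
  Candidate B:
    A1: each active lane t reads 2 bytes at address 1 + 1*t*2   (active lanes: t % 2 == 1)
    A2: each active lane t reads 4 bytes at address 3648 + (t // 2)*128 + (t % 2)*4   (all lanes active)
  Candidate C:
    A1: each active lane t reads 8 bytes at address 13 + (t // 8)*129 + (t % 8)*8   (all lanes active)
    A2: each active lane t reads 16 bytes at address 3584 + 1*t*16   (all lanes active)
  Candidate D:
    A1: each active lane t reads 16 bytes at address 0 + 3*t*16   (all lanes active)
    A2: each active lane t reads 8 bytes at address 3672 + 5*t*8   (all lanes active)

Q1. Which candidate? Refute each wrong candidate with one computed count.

B: A1 gives 2 transactions, not 7
C: A1 gives 8 transactions, not 7
D: A1 gives 24 transactions, not 7
A: all counts match (7,8)

Answer: A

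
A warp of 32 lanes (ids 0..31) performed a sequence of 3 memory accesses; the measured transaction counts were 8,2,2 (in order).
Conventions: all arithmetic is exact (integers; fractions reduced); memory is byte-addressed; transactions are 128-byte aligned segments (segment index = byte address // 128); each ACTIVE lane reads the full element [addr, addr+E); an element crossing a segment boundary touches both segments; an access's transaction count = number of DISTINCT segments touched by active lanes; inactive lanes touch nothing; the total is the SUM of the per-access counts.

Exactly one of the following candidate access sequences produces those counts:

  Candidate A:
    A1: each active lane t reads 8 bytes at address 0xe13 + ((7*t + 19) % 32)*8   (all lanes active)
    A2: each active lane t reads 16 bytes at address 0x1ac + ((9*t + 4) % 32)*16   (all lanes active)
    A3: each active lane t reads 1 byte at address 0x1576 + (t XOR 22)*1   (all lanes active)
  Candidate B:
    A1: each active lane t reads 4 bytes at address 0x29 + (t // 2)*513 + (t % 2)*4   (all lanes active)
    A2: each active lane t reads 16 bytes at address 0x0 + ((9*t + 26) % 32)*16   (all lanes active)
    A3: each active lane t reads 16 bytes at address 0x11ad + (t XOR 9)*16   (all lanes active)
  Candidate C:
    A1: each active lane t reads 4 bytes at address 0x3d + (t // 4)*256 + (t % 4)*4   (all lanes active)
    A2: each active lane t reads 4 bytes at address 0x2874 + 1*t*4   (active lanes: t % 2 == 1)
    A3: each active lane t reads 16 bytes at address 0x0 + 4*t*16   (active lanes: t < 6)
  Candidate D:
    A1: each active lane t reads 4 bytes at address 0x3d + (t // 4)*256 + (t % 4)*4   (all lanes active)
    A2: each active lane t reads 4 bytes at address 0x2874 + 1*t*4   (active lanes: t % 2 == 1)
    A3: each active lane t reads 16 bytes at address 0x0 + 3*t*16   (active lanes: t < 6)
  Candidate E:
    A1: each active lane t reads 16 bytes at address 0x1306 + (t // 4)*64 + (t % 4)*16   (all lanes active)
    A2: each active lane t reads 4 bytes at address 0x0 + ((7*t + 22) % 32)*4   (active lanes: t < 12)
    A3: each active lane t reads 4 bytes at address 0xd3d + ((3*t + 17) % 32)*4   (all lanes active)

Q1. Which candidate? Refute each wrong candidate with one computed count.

A: A1 gives 3 transactions, not 8
B: A1 gives 16 transactions, not 8
C: A3 gives 3 transactions, not 2
E: A1 gives 5 transactions, not 8
D: all counts match (8,2,2)

Answer: D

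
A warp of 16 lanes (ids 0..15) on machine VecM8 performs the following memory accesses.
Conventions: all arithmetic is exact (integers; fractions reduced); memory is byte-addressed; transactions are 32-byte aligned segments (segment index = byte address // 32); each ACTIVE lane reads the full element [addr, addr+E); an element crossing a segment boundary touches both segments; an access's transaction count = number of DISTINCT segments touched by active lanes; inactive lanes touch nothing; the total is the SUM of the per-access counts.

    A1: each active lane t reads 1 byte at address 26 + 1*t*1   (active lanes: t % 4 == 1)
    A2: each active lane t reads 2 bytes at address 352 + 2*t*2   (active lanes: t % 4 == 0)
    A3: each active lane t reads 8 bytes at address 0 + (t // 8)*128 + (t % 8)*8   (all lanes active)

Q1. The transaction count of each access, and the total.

A1: 2 transactions
A2: 2 transactions
A3: 4 transactions

Answer: 2,2,4; total 8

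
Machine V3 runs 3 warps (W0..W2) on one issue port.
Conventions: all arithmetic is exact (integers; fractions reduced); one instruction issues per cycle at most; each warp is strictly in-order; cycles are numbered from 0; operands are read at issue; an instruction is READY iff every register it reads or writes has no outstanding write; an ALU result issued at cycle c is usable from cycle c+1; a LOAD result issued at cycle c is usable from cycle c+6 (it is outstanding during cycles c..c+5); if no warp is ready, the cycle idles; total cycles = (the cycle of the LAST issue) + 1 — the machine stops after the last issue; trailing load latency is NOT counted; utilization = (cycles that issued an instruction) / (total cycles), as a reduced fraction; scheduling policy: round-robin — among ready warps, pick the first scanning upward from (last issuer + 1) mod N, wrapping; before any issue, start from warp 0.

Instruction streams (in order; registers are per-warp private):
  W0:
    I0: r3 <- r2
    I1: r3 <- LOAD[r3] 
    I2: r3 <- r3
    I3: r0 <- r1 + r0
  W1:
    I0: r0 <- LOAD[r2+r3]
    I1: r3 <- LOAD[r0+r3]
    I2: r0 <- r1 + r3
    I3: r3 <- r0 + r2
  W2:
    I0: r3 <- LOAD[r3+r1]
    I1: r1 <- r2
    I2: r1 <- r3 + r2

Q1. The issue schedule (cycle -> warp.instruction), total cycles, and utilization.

cycle 0: W0.I0
cycle 1: W1.I0
cycle 2: W2.I0
cycle 3: W0.I1
cycle 4: W2.I1
cycle 5: idle
cycle 6: idle
cycle 7: W1.I1
cycle 8: W2.I2
cycle 9: W0.I2
cycle 10: W0.I3
cycle 11: idle
cycle 12: idle
cycle 13: W1.I2
cycle 14: W1.I3

Answer: 15 cycles, utilization 11/15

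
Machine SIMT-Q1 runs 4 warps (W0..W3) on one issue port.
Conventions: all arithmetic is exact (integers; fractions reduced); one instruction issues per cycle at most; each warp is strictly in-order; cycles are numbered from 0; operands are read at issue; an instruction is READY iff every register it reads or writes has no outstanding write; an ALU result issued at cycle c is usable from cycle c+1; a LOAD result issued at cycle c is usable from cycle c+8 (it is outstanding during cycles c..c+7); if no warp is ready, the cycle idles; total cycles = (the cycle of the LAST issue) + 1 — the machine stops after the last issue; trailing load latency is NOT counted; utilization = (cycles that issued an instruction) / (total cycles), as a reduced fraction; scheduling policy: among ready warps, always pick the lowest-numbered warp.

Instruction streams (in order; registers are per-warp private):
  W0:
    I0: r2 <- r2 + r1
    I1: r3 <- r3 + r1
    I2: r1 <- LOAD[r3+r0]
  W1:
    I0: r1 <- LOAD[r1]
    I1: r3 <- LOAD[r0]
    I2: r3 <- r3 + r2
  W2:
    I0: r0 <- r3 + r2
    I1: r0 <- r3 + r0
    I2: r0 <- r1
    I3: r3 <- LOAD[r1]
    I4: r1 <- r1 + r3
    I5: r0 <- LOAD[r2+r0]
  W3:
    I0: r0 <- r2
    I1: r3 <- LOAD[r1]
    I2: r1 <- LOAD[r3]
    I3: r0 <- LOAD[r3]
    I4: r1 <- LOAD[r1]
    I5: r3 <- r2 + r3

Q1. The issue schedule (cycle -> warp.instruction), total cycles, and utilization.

cycle 0: W0.I0
cycle 1: W0.I1
cycle 2: W0.I2
cycle 3: W1.I0
cycle 4: W1.I1
cycle 5: W2.I0
cycle 6: W2.I1
cycle 7: W2.I2
cycle 8: W2.I3
cycle 9: W3.I0
cycle 10: W3.I1
cycle 11: idle
cycle 12: W1.I2
cycle 13: idle
cycle 14: idle
cycle 15: idle
cycle 16: W2.I4
cycle 17: W2.I5
cycle 18: W3.I2
cycle 19: W3.I3
cycle 20: idle
cycle 21: idle
cycle 22: idle
cycle 23: idle
cycle 24: idle
cycle 25: idle
cycle 26: W3.I4
cycle 27: W3.I5

Answer: 28 cycles, utilization 9/14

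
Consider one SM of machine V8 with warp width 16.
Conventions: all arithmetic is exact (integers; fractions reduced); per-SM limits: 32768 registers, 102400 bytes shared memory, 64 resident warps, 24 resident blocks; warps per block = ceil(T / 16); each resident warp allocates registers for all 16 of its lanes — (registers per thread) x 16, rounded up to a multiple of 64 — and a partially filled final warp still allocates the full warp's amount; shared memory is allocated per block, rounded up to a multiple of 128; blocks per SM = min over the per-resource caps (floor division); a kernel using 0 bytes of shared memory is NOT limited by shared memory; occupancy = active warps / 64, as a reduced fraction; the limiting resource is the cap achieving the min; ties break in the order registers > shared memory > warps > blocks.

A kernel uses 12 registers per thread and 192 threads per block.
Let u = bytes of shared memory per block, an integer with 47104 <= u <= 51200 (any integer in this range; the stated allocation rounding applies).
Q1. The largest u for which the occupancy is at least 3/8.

Answer: u = 51200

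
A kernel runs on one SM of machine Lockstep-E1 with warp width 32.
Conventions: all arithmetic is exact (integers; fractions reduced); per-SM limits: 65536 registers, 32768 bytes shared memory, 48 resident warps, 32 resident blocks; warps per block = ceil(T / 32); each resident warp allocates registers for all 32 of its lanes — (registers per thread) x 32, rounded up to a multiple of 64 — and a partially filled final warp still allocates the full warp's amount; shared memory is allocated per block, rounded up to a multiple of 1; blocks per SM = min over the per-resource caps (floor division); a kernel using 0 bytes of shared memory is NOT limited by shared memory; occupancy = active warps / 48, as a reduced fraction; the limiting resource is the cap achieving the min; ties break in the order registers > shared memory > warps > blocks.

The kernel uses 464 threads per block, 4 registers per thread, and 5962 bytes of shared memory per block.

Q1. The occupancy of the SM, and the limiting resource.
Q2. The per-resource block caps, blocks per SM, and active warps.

Answer: occupancy 15/16, limited by warps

registers: 34 blocks
shared memory: 5 blocks
warps: 3 blocks
blocks: 32 blocks

Answer: 3 blocks, 45 active warps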